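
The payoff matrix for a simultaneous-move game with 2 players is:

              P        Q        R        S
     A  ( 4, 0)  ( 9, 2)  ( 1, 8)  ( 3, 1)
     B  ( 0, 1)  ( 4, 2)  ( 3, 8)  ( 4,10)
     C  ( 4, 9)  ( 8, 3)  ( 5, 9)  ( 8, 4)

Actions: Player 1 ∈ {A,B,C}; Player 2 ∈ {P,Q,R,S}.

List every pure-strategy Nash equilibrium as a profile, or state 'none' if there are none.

PSNE = {(C,P), (C,R)}

(A,P): not NE [P2→R gives 8>0]
(A,Q): not NE [P2→R gives 8>2]
(A,R): not NE [P1→C gives 5>1]
(A,S): not NE [P1→C gives 8>3; P2→R gives 8>1]
(B,P): not NE [P1→C gives 4>0; P2→S gives 10>1]
(B,Q): not NE [P1→A gives 9>4; P2→S gives 10>2]
(B,R): not NE [P1→C gives 5>3; P2→S gives 10>8]
(B,S): not NE [P1→C gives 8>4]
(C,P): NE
(C,Q): not NE [P1→A gives 9>8; P2→R gives 9>3]
(C,R): NE
(C,S): not NE [P2→R gives 9>4]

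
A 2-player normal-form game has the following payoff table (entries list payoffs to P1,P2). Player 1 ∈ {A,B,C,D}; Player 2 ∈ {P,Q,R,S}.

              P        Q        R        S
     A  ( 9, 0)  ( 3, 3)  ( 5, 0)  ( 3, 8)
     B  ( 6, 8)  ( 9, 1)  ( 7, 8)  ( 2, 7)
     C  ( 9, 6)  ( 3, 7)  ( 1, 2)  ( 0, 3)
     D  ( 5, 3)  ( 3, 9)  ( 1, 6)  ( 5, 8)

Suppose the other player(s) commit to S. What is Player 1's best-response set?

argmax u_1 = {D}

u_1(A vs S) = 3
u_1(B vs S) = 2
u_1(C vs S) = 0
u_1(D vs S) = 5
max payoff 5 at {D}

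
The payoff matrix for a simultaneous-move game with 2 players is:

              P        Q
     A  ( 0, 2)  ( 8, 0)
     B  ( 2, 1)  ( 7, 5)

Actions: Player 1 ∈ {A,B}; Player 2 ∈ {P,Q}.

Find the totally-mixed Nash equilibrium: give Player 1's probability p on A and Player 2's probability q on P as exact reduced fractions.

P1 indiff ⇒ q·0+(1-q)·8 = q·2+(1-q)·7 ⇒ q(-2) = (1-q)(-1) ⇒ q = 1/3
P2 indiff ⇒ p·2+(1-p)·1 = p·0+(1-p)·5 ⇒ p(2) = (1-p)(4) ⇒ p = 2/3

p=2/3, q=1/3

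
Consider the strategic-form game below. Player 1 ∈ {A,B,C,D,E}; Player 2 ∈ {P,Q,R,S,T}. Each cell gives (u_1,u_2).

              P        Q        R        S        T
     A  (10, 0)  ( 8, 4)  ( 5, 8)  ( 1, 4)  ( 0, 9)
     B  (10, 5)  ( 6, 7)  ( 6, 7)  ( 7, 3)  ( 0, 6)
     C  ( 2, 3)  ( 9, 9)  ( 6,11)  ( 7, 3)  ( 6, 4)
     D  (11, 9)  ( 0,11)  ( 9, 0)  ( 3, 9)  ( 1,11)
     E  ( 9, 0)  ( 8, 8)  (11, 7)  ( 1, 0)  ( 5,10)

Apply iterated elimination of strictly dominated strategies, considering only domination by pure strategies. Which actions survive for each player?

P2 drop P (Q beats it: A:4>0 B:7>5 C:9>3 D:11>9 E:8>0)
P1 drop A (C beats it: Q:9>8 R:6>5 S:7>1 T:6>0)
P2 drop S (Q beats it: B:7>3 C:9>3 D:11>9 E:8>0)
P1 drop B (E beats it: Q:8>6 R:11>6 T:5>0)
P1 drop D (E beats it: Q:8>0 R:11>9 T:5>1)
P1→{C,E} P2→{Q,R,T}

Remaining: P1:{C,E} P2:{Q,R,T}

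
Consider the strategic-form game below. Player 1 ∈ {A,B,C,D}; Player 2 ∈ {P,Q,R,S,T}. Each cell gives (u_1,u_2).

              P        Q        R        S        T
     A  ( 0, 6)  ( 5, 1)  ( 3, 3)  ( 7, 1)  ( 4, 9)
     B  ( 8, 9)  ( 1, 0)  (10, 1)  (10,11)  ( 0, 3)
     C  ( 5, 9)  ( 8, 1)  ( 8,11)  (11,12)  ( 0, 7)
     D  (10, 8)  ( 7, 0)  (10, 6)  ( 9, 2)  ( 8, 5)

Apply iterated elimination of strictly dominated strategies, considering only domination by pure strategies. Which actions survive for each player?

IESDS → P1:{B,C,D} P2:{P,R,S}

P1 drop A (D beats it: P:10>0 Q:7>5 R:10>3 S:9>7 T:8>4)
P2 drop Q (P beats it: B:9>0 C:9>1 D:8>0)
P2 drop T (P beats it: B:9>3 C:9>7 D:8>5)
P1→{B,C,D} P2→{P,R,S}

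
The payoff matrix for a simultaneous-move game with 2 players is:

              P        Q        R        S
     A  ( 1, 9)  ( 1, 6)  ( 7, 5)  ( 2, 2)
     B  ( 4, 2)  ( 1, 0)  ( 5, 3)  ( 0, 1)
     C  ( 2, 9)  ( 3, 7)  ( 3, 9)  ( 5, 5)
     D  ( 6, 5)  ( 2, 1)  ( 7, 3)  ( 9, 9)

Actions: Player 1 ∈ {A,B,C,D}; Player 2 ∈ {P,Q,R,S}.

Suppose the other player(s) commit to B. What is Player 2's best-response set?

u_2(P vs B) = 2
u_2(Q vs B) = 0
u_2(R vs B) = 3
u_2(S vs B) = 1
max payoff 3 at {R}

BR_2 = {R}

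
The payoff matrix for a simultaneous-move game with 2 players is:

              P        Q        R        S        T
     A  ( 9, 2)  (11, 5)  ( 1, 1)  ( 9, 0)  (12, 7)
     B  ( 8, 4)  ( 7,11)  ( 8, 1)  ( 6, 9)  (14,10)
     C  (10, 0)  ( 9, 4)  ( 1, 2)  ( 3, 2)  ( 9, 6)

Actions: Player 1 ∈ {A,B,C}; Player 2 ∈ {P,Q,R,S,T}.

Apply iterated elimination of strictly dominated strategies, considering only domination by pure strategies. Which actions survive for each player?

P2 drop P (Q beats it: A:5>2 B:11>4 C:4>0)
P2 drop R (Q beats it: A:5>1 B:11>1 C:4>2)
P1 drop C (A beats it: Q:11>9 S:9>3 T:12>9)
P2 drop S (Q beats it: A:5>0 B:11>9)
P1→{A,B} P2→{Q,T}

Remaining: P1:{A,B} P2:{Q,T}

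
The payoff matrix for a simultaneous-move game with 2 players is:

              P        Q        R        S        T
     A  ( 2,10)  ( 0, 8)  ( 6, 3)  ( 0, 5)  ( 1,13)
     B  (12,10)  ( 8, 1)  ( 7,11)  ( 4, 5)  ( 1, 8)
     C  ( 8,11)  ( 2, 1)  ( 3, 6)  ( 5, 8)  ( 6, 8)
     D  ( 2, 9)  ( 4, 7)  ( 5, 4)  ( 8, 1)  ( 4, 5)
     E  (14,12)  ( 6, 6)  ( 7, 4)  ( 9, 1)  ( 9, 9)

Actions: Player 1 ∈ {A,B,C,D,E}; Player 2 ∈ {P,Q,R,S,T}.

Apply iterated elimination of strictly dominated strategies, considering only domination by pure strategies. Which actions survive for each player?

P1 drop A (E beats it: P:14>2 Q:6>0 R:7>6 S:9>0 T:9>1)
P1 drop C (E beats it: P:14>8 Q:6>2 R:7>3 S:9>5 T:9>6)
P1 drop D (E beats it: P:14>2 Q:6>4 R:7>5 S:9>8 T:9>4)
P2 drop Q (P beats it: B:10>1 E:12>6)
P2 drop S (P beats it: B:10>5 E:12>1)
P2 drop T (P beats it: B:10>8 E:12>9)
P1→{B,E} P2→{P,R}

IESDS → P1:{B,E} P2:{P,R}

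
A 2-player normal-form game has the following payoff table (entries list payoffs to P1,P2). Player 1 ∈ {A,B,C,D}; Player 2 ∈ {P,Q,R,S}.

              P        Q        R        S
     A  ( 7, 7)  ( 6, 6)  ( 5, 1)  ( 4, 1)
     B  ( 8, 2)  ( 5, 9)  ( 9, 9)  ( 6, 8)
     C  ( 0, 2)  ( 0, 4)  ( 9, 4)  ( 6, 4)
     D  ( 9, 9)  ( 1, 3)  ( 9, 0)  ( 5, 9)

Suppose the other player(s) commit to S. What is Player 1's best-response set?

argmax u_1 = {B,C}

u_1(A vs S) = 4
u_1(B vs S) = 6
u_1(C vs S) = 6
u_1(D vs S) = 5
max payoff 6 at {B,C}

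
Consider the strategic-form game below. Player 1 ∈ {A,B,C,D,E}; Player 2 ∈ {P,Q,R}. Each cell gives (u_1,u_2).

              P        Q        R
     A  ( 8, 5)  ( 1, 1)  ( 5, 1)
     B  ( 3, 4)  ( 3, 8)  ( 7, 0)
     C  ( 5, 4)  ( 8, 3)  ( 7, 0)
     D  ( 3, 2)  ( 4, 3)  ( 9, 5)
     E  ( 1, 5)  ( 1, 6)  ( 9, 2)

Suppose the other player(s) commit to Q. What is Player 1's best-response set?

P1 best: {C}

u_1(A vs Q) = 1
u_1(B vs Q) = 3
u_1(C vs Q) = 8
u_1(D vs Q) = 4
u_1(E vs Q) = 1
max payoff 8 at {C}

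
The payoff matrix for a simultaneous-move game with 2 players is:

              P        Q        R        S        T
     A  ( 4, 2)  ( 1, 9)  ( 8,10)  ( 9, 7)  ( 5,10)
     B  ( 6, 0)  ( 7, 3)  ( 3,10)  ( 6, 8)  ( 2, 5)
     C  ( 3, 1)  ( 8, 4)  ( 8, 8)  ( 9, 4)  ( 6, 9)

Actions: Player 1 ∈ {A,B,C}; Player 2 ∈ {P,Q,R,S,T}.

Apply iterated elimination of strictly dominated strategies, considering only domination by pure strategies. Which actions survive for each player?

Remaining: P1:{A,C} P2:{R,T}

P2 drop P (Q beats it: A:9>2 B:3>0 C:4>1)
P1 drop B (C beats it: Q:8>7 R:8>3 S:9>6 T:6>2)
P2 drop Q (R beats it: A:10>9 C:8>4)
P2 drop S (R beats it: A:10>7 C:8>4)
P1→{A,C} P2→{R,T}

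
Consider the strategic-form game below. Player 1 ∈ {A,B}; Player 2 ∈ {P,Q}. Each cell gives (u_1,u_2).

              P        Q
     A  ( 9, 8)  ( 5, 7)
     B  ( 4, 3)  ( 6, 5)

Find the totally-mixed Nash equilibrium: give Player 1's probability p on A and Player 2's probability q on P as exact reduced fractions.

(p,q) = (2/3, 1/6)

P1 indiff ⇒ q·9+(1-q)·5 = q·4+(1-q)·6 ⇒ q(5) = (1-q)(1) ⇒ q = 1/6
P2 indiff ⇒ p·8+(1-p)·3 = p·7+(1-p)·5 ⇒ p(1) = (1-p)(2) ⇒ p = 2/3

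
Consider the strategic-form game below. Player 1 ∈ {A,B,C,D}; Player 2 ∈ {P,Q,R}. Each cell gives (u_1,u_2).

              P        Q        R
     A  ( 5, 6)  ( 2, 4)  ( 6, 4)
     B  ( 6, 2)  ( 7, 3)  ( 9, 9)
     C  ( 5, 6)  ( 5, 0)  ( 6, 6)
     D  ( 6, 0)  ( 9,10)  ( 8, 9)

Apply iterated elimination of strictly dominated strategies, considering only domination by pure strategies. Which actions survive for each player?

Remaining: P1:{B,D} P2:{Q,R}

P1 drop A (B beats it: P:6>5 Q:7>2 R:9>6)
P1 drop C (B beats it: P:6>5 Q:7>5 R:9>6)
P2 drop P (Q beats it: B:3>2 D:10>0)
P1→{B,D} P2→{Q,R}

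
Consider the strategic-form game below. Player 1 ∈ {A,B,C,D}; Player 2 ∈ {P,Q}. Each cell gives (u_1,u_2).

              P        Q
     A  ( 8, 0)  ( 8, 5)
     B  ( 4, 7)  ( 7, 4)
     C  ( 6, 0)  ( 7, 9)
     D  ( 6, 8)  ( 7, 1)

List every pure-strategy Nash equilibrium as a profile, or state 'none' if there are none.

(A,P): not NE [P2→Q gives 5>0]
(A,Q): NE
(B,P): not NE [P1→A gives 8>4]
(B,Q): not NE [P1→A gives 8>7; P2→P gives 7>4]
(C,P): not NE [P1→A gives 8>6; P2→Q gives 9>0]
(C,Q): not NE [P1→A gives 8>7]
(D,P): not NE [P1→A gives 8>6]
(D,Q): not NE [P1→A gives 8>7; P2→P gives 8>1]

NE set: (A,Q)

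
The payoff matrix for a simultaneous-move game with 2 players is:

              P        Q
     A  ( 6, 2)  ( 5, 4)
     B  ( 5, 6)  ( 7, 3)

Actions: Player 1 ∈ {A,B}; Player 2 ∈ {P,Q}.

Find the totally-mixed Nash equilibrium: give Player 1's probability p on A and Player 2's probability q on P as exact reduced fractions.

P1 indiff ⇒ q·6+(1-q)·5 = q·5+(1-q)·7 ⇒ q(1) = (1-q)(2) ⇒ q = 2/3
P2 indiff ⇒ p·2+(1-p)·6 = p·4+(1-p)·3 ⇒ p(-2) = (1-p)(-3) ⇒ p = 3/5

(p,q) = (3/5, 2/3)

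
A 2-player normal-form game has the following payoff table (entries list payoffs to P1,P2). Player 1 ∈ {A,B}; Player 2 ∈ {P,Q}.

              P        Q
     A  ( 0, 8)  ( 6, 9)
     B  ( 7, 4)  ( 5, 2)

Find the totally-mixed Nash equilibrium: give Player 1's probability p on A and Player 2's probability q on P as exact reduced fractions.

p=2/3, q=1/8

P1 indiff ⇒ q·0+(1-q)·6 = q·7+(1-q)·5 ⇒ q(-7) = (1-q)(-1) ⇒ q = 1/8
P2 indiff ⇒ p·8+(1-p)·4 = p·9+(1-p)·2 ⇒ p(-1) = (1-p)(-2) ⇒ p = 2/3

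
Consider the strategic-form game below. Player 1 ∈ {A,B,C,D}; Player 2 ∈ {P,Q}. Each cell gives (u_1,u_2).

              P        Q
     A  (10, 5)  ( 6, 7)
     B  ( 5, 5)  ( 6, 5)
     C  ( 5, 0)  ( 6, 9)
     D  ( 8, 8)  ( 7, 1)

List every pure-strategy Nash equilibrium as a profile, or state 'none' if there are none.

No pure NE.

(A,P): not NE [P2→Q gives 7>5]
(A,Q): not NE [P1→D gives 7>6]
(B,P): not NE [P1→A gives 10>5]
(B,Q): not NE [P1→D gives 7>6]
(C,P): not NE [P1→A gives 10>5; P2→Q gives 9>0]
(C,Q): not NE [P1→D gives 7>6]
(D,P): not NE [P1→A gives 10>8]
(D,Q): not NE [P2→P gives 8>1]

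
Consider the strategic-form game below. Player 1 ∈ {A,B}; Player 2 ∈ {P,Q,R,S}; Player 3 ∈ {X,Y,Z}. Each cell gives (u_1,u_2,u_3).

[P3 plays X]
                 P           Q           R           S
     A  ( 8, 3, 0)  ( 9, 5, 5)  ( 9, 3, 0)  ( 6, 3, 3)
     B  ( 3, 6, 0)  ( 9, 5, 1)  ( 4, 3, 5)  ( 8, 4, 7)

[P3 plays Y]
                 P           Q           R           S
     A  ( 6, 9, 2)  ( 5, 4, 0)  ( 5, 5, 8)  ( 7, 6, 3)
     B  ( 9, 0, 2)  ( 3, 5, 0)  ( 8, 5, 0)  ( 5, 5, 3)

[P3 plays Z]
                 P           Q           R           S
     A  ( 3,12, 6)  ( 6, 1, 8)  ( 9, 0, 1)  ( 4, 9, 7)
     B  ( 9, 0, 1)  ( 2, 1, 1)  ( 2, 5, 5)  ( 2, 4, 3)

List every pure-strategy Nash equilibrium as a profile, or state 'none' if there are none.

PSNE: ∅

(A,P,X): not NE [P2→Q gives 5>3; P3→Z gives 6>0]
(A,P,Y): not NE [P1→B gives 9>6; P3→Z gives 6>2]
(A,P,Z): not NE [P1→B gives 9>3]
(A,Q,X): not NE [P3→Z gives 8>5]
(A,Q,Y): not NE [P2→P gives 9>4; P3→Z gives 8>0]
(A,Q,Z): not NE [P2→P gives 12>1]
(A,R,X): not NE [P2→Q gives 5>3; P3→Y gives 8>0]
(A,R,Y): not NE [P1→B gives 8>5; P2→P gives 9>5]
(A,R,Z): not NE [P2→P gives 12>0; P3→Y gives 8>1]
(A,S,X): not NE [P1→B gives 8>6; P2→Q gives 5>3; P3→Z gives 7>3]
(A,S,Y): not NE [P2→P gives 9>6; P3→Z gives 7>3]
(A,S,Z): not NE [P2→P gives 12>9]
(B,P,X): not NE [P1→A gives 8>3; P3→Y gives 2>0]
(B,P,Y): not NE [P2→S gives 5>0]
(B,P,Z): not NE [P2→R gives 5>0; P3→Y gives 2>1]
(B,Q,X): not NE [P2→P gives 6>5]
(B,Q,Y): not NE [P1→A gives 5>3; P3→Z gives 1>0]
(B,Q,Z): not NE [P1→A gives 6>2; P2→R gives 5>1]
(B,R,X): not NE [P1→A gives 9>4; P2→P gives 6>3]
(B,R,Y): not NE [P3→Z gives 5>0]
(B,R,Z): not NE [P1→A gives 9>2]
(B,S,X): not NE [P2→P gives 6>4]
(B,S,Y): not NE [P1→A gives 7>5; P3→X gives 7>3]
(B,S,Z): not NE [P1→A gives 4>2; P2→R gives 5>4; P3→X gives 7>3]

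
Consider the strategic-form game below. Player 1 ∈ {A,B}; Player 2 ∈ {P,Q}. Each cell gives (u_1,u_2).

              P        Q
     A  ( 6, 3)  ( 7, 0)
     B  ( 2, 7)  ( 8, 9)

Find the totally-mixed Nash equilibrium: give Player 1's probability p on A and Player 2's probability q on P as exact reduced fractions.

p=2/5, q=1/5

P1 indiff ⇒ q·6+(1-q)·7 = q·2+(1-q)·8 ⇒ q(4) = (1-q)(1) ⇒ q = 1/5
P2 indiff ⇒ p·3+(1-p)·7 = p·0+(1-p)·9 ⇒ p(3) = (1-p)(2) ⇒ p = 2/5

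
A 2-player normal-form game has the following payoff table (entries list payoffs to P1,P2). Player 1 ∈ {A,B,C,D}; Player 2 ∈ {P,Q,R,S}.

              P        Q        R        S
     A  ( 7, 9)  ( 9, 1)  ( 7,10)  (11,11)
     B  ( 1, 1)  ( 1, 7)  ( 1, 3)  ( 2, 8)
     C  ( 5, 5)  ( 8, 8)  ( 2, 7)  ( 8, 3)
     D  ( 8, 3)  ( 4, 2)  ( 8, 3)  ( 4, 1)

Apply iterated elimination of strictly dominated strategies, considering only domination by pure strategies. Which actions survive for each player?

P1 drop B (A beats it: P:7>1 Q:9>1 R:7>1 S:11>2)
P1 drop C (A beats it: P:7>5 Q:9>8 R:7>2 S:11>8)
P2 drop Q (P beats it: A:9>1 D:3>2)
P1→{A,D} P2→{P,R,S}

Survivors P1:{A,D} P2:{P,R,S}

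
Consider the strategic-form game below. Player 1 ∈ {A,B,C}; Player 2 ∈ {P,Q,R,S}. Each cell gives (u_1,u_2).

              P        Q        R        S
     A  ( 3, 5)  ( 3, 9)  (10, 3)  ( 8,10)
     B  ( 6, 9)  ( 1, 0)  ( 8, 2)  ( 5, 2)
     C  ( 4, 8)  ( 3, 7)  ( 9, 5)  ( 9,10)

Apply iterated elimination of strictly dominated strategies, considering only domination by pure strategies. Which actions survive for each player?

IESDS → P1:{B,C} P2:{P,S}

P2 drop Q (S beats it: A:10>9 B:2>0 C:10>7)
P2 drop R (P beats it: A:5>3 B:9>2 C:8>5)
P1 drop A (C beats it: P:4>3 S:9>8)
P1→{B,C} P2→{P,S}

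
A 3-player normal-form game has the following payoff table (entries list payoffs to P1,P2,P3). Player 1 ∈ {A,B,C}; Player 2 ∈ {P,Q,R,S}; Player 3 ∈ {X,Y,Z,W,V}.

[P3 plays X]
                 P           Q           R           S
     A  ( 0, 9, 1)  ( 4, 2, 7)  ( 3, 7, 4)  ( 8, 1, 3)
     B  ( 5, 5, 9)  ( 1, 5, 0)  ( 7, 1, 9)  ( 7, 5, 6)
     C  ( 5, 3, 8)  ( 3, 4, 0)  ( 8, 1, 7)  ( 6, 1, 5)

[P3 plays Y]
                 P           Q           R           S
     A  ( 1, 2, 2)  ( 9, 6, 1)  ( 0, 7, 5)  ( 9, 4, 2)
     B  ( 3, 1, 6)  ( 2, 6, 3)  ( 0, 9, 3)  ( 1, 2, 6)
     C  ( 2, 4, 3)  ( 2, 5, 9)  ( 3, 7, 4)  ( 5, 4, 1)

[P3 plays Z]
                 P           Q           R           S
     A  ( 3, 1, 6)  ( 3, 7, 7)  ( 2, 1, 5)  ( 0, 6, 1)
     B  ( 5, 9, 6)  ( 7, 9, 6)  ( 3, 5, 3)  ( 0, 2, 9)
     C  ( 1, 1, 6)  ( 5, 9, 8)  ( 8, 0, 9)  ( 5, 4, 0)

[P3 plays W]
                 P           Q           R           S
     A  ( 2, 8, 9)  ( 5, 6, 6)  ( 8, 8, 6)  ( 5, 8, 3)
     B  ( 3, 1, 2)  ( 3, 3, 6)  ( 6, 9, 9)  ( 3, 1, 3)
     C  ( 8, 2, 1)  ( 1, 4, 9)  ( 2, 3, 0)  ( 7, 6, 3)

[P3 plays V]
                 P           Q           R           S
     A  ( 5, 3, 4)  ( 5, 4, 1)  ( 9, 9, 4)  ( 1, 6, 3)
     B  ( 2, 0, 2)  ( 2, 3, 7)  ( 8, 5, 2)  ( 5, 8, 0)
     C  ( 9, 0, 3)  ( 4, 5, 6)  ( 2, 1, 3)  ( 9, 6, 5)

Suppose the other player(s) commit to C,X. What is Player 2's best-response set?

BR_2 = {Q}

u_2(P vs C,X) = 3
u_2(Q vs C,X) = 4
u_2(R vs C,X) = 1
u_2(S vs C,X) = 1
max payoff 4 at {Q}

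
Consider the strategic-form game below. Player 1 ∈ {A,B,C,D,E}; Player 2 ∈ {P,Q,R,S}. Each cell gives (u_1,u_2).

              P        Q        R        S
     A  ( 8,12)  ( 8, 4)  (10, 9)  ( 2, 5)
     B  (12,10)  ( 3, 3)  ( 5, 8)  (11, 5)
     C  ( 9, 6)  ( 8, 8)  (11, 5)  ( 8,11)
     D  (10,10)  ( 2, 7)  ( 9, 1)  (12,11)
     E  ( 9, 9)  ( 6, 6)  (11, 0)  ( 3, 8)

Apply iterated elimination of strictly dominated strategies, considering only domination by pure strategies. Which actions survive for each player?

P2 drop Q (S beats it: A:5>4 B:5>3 C:11>8 D:11>7 E:8>6)
P1 drop A (C beats it: P:9>8 R:11>10 S:8>2)
P2 drop R (P beats it: B:10>8 C:6>5 D:10>1 E:9>0)
P1 drop C (B beats it: P:12>9 S:11>8)
P1 drop E (B beats it: P:12>9 S:11>3)
P1→{B,D} P2→{P,S}

Remaining: P1:{B,D} P2:{P,S}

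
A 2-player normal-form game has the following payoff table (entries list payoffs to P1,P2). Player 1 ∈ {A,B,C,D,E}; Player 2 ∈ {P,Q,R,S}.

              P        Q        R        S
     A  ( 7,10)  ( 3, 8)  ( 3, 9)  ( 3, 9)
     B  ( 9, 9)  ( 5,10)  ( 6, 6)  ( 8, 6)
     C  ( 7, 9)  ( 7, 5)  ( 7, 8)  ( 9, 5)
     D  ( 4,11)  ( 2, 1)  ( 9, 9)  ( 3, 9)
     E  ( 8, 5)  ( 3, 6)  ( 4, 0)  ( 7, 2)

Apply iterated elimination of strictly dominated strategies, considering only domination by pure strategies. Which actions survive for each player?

P1 drop A (B beats it: P:9>7 Q:5>3 R:6>3 S:8>3)
P1 drop E (B beats it: P:9>8 Q:5>3 R:6>4 S:8>7)
P2 drop R (P beats it: B:9>6 C:9>8 D:11>9)
P1 drop D (B beats it: P:9>4 Q:5>2 S:8>3)
P2 drop S (P beats it: B:9>6 C:9>5)
P1→{B,C} P2→{P,Q}

Survivors P1:{B,C} P2:{P,Q}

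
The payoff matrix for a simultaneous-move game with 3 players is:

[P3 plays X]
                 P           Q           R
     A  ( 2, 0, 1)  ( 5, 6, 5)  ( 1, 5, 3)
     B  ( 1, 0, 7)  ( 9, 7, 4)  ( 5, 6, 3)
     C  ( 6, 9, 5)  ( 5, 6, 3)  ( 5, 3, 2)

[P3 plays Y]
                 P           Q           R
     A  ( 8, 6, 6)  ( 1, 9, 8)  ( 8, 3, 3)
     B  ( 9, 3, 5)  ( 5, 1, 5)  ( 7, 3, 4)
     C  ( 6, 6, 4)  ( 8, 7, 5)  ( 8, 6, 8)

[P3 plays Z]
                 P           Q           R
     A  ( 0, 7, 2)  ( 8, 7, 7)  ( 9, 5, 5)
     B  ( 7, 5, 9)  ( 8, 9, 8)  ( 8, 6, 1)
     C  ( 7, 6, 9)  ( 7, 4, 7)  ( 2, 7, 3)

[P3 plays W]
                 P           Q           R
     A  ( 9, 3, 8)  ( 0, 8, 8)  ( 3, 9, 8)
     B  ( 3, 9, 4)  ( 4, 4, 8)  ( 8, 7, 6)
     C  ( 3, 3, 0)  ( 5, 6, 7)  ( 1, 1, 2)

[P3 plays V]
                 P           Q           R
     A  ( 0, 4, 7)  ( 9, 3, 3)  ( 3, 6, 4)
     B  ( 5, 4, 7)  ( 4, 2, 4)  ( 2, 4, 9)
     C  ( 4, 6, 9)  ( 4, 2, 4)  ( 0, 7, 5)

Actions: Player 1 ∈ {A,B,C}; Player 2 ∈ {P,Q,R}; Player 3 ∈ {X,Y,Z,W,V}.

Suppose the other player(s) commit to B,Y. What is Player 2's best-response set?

u_2(P vs B,Y) = 3
u_2(Q vs B,Y) = 1
u_2(R vs B,Y) = 3
max payoff 3 at {P,R}

argmax u_2 = {P,R}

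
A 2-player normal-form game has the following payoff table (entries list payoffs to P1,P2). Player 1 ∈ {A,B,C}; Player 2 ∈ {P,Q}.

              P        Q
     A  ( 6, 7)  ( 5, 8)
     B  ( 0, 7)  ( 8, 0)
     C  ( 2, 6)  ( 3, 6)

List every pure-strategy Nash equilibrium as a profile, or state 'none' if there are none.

No pure NE.

(A,P): not NE [P2→Q gives 8>7]
(A,Q): not NE [P1→B gives 8>5]
(B,P): not NE [P1→A gives 6>0]
(B,Q): not NE [P2→P gives 7>0]
(C,P): not NE [P1→A gives 6>2]
(C,Q): not NE [P1→B gives 8>3]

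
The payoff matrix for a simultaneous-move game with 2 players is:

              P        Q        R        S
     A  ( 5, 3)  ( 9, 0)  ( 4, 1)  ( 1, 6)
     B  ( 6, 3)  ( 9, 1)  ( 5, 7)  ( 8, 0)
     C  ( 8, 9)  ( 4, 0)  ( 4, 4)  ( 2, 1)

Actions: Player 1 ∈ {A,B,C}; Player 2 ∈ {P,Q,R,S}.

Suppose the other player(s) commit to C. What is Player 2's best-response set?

u_2(P vs C) = 9
u_2(Q vs C) = 0
u_2(R vs C) = 4
u_2(S vs C) = 1
max payoff 9 at {P}

P2 best: {P}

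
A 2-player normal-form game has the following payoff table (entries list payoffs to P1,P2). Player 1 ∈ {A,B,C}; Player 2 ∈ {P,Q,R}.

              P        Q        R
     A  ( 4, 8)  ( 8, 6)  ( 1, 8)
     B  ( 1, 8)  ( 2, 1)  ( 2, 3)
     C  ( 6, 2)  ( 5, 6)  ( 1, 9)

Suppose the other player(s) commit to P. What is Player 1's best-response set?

argmax u_1 = {C}

u_1(A vs P) = 4
u_1(B vs P) = 1
u_1(C vs P) = 6
max payoff 6 at {C}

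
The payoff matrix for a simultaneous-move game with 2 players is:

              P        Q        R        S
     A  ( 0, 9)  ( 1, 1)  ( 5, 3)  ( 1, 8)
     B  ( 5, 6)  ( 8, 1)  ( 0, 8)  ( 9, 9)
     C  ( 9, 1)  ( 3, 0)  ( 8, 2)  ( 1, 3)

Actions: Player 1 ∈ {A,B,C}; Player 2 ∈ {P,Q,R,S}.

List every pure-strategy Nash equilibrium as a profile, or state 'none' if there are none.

NE set: (B,S)

(A,P): not NE [P1→C gives 9>0]
(A,Q): not NE [P1→B gives 8>1; P2→P gives 9>1]
(A,R): not NE [P1→C gives 8>5; P2→P gives 9>3]
(A,S): not NE [P1→B gives 9>1; P2→P gives 9>8]
(B,P): not NE [P1→C gives 9>5; P2→S gives 9>6]
(B,Q): not NE [P2→S gives 9>1]
(B,R): not NE [P1→C gives 8>0; P2→S gives 9>8]
(B,S): NE
(C,P): not NE [P2→S gives 3>1]
(C,Q): not NE [P1→B gives 8>3; P2→S gives 3>0]
(C,R): not NE [P2→S gives 3>2]
(C,S): not NE [P1→B gives 9>1]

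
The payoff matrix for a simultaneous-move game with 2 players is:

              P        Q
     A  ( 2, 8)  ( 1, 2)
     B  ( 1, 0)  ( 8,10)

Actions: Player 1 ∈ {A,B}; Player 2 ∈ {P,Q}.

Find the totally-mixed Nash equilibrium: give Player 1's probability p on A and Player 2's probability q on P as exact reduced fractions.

(p,q) = (5/8, 7/8)

P1 indiff ⇒ q·2+(1-q)·1 = q·1+(1-q)·8 ⇒ q(1) = (1-q)(7) ⇒ q = 7/8
P2 indiff ⇒ p·8+(1-p)·0 = p·2+(1-p)·10 ⇒ p(6) = (1-p)(10) ⇒ p = 5/8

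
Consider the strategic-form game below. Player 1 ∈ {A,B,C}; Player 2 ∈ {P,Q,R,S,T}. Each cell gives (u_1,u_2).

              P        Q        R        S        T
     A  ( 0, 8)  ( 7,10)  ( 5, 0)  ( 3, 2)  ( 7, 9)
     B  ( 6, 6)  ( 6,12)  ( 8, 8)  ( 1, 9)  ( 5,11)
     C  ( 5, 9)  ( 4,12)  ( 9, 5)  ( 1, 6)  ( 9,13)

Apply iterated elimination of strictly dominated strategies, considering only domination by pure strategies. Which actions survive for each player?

P2 drop P (Q beats it: A:10>8 B:12>6 C:12>9)
P2 drop R (Q beats it: A:10>0 B:12>8 C:12>5)
P1 drop B (A beats it: Q:7>6 S:3>1 T:7>5)
P2 drop S (Q beats it: A:10>2 C:12>6)
P1→{A,C} P2→{Q,T}

IESDS → P1:{A,C} P2:{Q,T}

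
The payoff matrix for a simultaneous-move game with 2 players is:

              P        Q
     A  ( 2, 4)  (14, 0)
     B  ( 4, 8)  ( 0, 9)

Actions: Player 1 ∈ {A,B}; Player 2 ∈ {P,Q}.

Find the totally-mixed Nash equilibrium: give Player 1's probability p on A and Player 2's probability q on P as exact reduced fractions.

P1 indiff ⇒ q·2+(1-q)·14 = q·4+(1-q)·0 ⇒ q(-2) = (1-q)(-14) ⇒ q = 7/8
P2 indiff ⇒ p·4+(1-p)·8 = p·0+(1-p)·9 ⇒ p(4) = (1-p)(1) ⇒ p = 1/5

(p,q) = (1/5, 7/8)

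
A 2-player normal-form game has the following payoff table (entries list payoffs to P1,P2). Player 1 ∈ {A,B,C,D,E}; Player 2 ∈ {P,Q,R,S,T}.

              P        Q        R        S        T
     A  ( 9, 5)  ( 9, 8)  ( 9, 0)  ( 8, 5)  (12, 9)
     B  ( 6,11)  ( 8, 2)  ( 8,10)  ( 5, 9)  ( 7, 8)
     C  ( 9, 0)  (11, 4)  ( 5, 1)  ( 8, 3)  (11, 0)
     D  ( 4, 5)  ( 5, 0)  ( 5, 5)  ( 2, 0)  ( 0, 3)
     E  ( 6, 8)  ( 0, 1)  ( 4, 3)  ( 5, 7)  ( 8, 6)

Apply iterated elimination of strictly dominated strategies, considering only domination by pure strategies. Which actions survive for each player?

P1 drop B (A beats it: P:9>6 Q:9>8 R:9>8 S:8>5 T:12>7)
P1 drop D (A beats it: P:9>4 Q:9>5 R:9>5 S:8>2 T:12>0)
P1 drop E (A beats it: P:9>6 Q:9>0 R:9>4 S:8>5 T:12>8)
P2 drop P (Q beats it: A:8>5 C:4>0)
P2 drop R (Q beats it: A:8>0 C:4>1)
P2 drop S (Q beats it: A:8>5 C:4>3)
P1→{A,C} P2→{Q,T}

Survivors P1:{A,C} P2:{Q,T}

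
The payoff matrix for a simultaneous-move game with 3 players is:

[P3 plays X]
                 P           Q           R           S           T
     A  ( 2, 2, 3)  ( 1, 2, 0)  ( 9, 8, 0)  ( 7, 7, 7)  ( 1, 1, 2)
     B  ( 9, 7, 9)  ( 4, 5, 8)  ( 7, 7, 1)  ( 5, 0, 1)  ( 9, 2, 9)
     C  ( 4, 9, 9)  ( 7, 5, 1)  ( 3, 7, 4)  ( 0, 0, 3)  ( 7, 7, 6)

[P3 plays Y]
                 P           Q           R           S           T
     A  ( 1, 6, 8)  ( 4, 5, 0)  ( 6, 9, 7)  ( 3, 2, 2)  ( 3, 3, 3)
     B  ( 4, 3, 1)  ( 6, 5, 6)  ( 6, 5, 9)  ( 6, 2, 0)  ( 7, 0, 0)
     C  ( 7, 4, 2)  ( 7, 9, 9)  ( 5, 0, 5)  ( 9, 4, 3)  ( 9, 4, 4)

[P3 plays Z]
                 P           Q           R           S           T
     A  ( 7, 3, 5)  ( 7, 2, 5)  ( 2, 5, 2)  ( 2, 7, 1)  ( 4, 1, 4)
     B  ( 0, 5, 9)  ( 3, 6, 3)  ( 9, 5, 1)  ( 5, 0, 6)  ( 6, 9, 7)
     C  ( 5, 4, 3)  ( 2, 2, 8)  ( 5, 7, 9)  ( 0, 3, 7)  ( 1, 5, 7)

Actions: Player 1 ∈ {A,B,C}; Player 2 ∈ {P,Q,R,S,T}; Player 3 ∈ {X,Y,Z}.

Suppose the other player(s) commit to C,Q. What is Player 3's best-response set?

u_3(X vs C,Q) = 1
u_3(Y vs C,Q) = 9
u_3(Z vs C,Q) = 8
max payoff 9 at {Y}

BR_3 = {Y}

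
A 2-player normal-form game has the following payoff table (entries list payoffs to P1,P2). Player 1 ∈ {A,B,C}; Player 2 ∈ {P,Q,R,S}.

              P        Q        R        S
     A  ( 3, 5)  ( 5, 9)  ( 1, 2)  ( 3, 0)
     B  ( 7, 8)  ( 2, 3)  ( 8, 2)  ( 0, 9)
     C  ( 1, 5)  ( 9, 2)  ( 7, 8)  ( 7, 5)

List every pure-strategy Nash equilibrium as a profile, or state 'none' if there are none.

Equilibria: none

(A,P): not NE [P1→B gives 7>3; P2→Q gives 9>5]
(A,Q): not NE [P1→C gives 9>5]
(A,R): not NE [P1→B gives 8>1; P2→Q gives 9>2]
(A,S): not NE [P1→C gives 7>3; P2→Q gives 9>0]
(B,P): not NE [P2→S gives 9>8]
(B,Q): not NE [P1→C gives 9>2; P2→S gives 9>3]
(B,R): not NE [P2→S gives 9>2]
(B,S): not NE [P1→C gives 7>0]
(C,P): not NE [P1→B gives 7>1; P2→R gives 8>5]
(C,Q): not NE [P2→R gives 8>2]
(C,R): not NE [P1→B gives 8>7]
(C,S): not NE [P2→R gives 8>5]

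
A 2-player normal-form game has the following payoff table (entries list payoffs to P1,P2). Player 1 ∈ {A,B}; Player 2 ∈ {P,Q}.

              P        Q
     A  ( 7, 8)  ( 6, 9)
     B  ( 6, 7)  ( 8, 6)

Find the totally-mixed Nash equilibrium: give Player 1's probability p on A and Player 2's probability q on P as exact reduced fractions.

(p,q) = (1/2, 2/3)

P1 indiff ⇒ q·7+(1-q)·6 = q·6+(1-q)·8 ⇒ q(1) = (1-q)(2) ⇒ q = 2/3
P2 indiff ⇒ p·8+(1-p)·7 = p·9+(1-p)·6 ⇒ p(-1) = (1-p)(-1) ⇒ p = 1/2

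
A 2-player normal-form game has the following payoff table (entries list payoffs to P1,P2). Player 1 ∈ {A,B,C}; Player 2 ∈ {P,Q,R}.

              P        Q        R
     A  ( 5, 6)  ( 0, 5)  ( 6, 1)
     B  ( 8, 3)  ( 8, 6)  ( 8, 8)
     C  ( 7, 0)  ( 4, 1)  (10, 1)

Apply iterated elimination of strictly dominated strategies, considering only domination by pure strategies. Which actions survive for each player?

IESDS → P1:{B,C} P2:{Q,R}

P1 drop A (B beats it: P:8>5 Q:8>0 R:8>6)
P2 drop P (Q beats it: B:6>3 C:1>0)
P1→{B,C} P2→{Q,R}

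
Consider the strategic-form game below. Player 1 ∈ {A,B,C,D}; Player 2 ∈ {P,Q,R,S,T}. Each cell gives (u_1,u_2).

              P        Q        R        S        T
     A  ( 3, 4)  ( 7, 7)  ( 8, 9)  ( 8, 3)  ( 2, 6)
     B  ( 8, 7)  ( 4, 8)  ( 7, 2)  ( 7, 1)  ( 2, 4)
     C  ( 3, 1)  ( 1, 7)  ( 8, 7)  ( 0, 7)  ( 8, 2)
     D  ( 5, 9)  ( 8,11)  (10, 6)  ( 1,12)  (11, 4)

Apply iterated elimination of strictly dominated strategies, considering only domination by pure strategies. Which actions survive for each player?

P1 drop C (D beats it: P:5>3 Q:8>1 R:10>8 S:1>0 T:11>8)
P2 drop P (Q beats it: A:7>4 B:8>7 D:11>9)
P2 drop T (Q beats it: A:7>6 B:8>4 D:11>4)
P1 drop B (A beats it: Q:7>4 R:8>7 S:8>7)
P1→{A,D} P2→{Q,R,S}

Remaining: P1:{A,D} P2:{Q,R,S}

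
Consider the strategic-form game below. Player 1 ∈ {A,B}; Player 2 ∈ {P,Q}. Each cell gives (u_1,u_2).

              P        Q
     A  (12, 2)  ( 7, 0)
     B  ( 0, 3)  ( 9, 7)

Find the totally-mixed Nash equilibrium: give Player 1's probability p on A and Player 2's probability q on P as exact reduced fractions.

P1 mixes 2/3 on A; P2 mixes 1/7 on P

P1 indiff ⇒ q·12+(1-q)·7 = q·0+(1-q)·9 ⇒ q(12) = (1-q)(2) ⇒ q = 1/7
P2 indiff ⇒ p·2+(1-p)·3 = p·0+(1-p)·7 ⇒ p(2) = (1-p)(4) ⇒ p = 2/3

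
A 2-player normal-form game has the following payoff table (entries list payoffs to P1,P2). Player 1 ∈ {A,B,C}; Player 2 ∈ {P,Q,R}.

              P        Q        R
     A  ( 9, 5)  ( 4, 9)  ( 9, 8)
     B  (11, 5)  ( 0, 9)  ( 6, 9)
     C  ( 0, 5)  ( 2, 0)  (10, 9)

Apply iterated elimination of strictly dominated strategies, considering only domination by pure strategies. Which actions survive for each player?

Remaining: P1:{A,C} P2:{Q,R}

P2 drop P (R beats it: A:8>5 B:9>5 C:9>5)
P1 drop B (A beats it: Q:4>0 R:9>6)
P1→{A,C} P2→{Q,R}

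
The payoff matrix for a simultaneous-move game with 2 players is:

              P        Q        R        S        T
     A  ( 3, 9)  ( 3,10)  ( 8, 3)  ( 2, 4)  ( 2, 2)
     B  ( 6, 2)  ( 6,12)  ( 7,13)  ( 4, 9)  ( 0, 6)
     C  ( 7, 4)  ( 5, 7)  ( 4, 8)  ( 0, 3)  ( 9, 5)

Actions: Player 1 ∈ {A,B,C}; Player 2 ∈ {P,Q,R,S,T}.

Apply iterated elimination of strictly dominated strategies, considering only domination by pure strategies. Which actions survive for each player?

Survivors P1:{A,B} P2:{Q,R}

P2 drop P (Q beats it: A:10>9 B:12>2 C:7>4)
P2 drop S (Q beats it: A:10>4 B:12>9 C:7>3)
P2 drop T (Q beats it: A:10>2 B:12>6 C:7>5)
P1 drop C (B beats it: Q:6>5 R:7>4)
P1→{A,B} P2→{Q,R}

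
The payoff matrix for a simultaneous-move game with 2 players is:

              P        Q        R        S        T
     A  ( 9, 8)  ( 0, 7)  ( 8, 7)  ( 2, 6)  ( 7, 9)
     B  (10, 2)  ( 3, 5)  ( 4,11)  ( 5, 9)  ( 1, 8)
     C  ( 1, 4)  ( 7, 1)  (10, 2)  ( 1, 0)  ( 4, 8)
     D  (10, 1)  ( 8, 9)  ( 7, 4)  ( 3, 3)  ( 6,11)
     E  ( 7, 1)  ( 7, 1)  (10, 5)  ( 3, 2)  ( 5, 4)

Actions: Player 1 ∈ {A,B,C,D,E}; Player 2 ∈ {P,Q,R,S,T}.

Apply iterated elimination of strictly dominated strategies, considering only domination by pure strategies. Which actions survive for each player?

P2 drop P (T beats it: A:9>8 B:8>2 C:8>4 D:11>1 E:4>1)
P2 drop Q (T beats it: A:9>7 B:8>5 C:8>1 D:11>9 E:4>1)
P2 drop S (R beats it: A:7>6 B:11>9 C:2>0 D:4>3 E:5>2)
P1 drop B (A beats it: R:8>4 T:7>1)
P1 drop D (A beats it: R:8>7 T:7>6)
P1→{A,C,E} P2→{R,T}

Survivors P1:{A,C,E} P2:{R,T}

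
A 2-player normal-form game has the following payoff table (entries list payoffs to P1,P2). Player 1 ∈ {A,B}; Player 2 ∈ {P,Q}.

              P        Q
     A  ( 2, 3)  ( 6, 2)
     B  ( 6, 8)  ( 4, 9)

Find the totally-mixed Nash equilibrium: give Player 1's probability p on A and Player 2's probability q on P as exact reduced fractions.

P1 indiff ⇒ q·2+(1-q)·6 = q·6+(1-q)·4 ⇒ q(-4) = (1-q)(-2) ⇒ q = 1/3
P2 indiff ⇒ p·3+(1-p)·8 = p·2+(1-p)·9 ⇒ p(1) = (1-p)(1) ⇒ p = 1/2

(p,q) = (1/2, 1/3)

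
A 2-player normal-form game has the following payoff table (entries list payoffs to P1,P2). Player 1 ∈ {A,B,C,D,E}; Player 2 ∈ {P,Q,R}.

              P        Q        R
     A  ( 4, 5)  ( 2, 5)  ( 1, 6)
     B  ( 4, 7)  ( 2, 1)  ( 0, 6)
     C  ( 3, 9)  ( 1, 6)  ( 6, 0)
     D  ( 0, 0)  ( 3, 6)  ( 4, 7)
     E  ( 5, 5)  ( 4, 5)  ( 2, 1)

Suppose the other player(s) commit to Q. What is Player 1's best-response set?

argmax u_1 = {E}

u_1(A vs Q) = 2
u_1(B vs Q) = 2
u_1(C vs Q) = 1
u_1(D vs Q) = 3
u_1(E vs Q) = 4
max payoff 4 at {E}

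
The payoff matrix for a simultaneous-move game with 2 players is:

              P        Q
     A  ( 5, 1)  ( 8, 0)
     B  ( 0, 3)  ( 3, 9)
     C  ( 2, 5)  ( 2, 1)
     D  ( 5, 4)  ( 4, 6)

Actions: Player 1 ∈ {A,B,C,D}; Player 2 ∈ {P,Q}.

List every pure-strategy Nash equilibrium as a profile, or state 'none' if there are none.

(A,P): NE
(A,Q): not NE [P2→P gives 1>0]
(B,P): not NE [P1→D gives 5>0; P2→Q gives 9>3]
(B,Q): not NE [P1→A gives 8>3]
(C,P): not NE [P1→D gives 5>2]
(C,Q): not NE [P1→A gives 8>2; P2→P gives 5>1]
(D,P): not NE [P2→Q gives 6>4]
(D,Q): not NE [P1→A gives 8>4]

NE set: (A,P)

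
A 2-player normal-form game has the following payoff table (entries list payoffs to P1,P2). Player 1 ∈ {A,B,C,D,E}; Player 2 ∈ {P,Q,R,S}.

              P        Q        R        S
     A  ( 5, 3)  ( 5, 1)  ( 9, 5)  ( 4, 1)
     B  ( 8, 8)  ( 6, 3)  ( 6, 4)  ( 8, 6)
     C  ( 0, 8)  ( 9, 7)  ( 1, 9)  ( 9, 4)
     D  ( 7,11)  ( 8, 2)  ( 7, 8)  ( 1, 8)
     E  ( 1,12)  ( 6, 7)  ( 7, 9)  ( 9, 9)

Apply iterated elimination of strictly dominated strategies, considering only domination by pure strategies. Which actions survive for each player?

P2 drop Q (P beats it: A:3>1 B:8>3 C:8>7 D:11>2 E:12>7)
P2 drop S (P beats it: A:3>1 B:8>6 C:8>4 D:11>8 E:12>9)
P1 drop C (A beats it: P:5>0 R:9>1)
P1 drop E (A beats it: P:5>1 R:9>7)
P1→{A,B,D} P2→{P,R}

Survivors P1:{A,B,D} P2:{P,R}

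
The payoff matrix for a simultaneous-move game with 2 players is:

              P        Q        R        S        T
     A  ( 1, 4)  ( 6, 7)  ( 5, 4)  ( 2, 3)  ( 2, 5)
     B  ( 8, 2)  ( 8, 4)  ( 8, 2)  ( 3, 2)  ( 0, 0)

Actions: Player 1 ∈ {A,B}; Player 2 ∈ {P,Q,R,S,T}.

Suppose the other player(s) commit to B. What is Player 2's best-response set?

u_2(P vs B) = 2
u_2(Q vs B) = 4
u_2(R vs B) = 2
u_2(S vs B) = 2
u_2(T vs B) = 0
max payoff 4 at {Q}

P2 best: {Q}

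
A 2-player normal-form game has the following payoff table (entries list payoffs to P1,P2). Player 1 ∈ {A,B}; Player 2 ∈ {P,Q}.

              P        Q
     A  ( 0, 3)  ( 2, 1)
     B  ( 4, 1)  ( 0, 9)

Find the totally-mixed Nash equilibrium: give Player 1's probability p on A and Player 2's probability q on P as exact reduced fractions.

p=4/5, q=1/3

P1 indiff ⇒ q·0+(1-q)·2 = q·4+(1-q)·0 ⇒ q(-4) = (1-q)(-2) ⇒ q = 1/3
P2 indiff ⇒ p·3+(1-p)·1 = p·1+(1-p)·9 ⇒ p(2) = (1-p)(8) ⇒ p = 4/5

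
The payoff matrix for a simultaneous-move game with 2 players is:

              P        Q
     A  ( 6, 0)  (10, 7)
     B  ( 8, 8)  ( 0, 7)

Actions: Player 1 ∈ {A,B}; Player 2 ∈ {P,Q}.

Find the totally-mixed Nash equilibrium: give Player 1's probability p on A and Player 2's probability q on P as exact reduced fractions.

P1 indiff ⇒ q·6+(1-q)·10 = q·8+(1-q)·0 ⇒ q(-2) = (1-q)(-10) ⇒ q = 5/6
P2 indiff ⇒ p·0+(1-p)·8 = p·7+(1-p)·7 ⇒ p(-7) = (1-p)(-1) ⇒ p = 1/8

P1 mixes 1/8 on A; P2 mixes 5/6 on P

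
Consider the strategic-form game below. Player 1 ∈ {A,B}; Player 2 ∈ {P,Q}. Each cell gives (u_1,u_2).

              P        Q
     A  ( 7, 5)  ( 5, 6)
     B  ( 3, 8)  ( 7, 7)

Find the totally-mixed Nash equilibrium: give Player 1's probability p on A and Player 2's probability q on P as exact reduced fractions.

P1 mixes 1/2 on A; P2 mixes 1/3 on P

P1 indiff ⇒ q·7+(1-q)·5 = q·3+(1-q)·7 ⇒ q(4) = (1-q)(2) ⇒ q = 1/3
P2 indiff ⇒ p·5+(1-p)·8 = p·6+(1-p)·7 ⇒ p(-1) = (1-p)(-1) ⇒ p = 1/2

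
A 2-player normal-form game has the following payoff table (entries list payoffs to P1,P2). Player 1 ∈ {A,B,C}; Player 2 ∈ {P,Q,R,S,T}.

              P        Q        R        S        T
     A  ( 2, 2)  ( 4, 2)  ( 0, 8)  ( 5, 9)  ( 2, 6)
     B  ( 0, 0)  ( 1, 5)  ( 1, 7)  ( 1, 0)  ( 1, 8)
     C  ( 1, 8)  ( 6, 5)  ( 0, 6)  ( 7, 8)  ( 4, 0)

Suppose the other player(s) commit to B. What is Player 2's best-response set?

u_2(P vs B) = 0
u_2(Q vs B) = 5
u_2(R vs B) = 7
u_2(S vs B) = 0
u_2(T vs B) = 8
max payoff 8 at {T}

argmax u_2 = {T}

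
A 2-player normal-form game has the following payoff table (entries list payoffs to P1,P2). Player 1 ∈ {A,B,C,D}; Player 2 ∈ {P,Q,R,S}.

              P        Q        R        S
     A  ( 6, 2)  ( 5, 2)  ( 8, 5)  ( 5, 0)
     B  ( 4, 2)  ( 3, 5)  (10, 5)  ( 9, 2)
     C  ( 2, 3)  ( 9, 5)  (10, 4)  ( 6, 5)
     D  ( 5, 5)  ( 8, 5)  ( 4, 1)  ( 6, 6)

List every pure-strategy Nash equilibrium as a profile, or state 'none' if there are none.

Nash profiles: (B,R), (C,Q)

(A,P): not NE [P2→R gives 5>2]
(A,Q): not NE [P1→C gives 9>5; P2→R gives 5>2]
(A,R): not NE [P1→C gives 10>8]
(A,S): not NE [P1→B gives 9>5; P2→R gives 5>0]
(B,P): not NE [P1→A gives 6>4; P2→R gives 5>2]
(B,Q): not NE [P1→C gives 9>3]
(B,R): NE
(B,S): not NE [P2→R gives 5>2]
(C,P): not NE [P1→A gives 6>2; P2→S gives 5>3]
(C,Q): NE
(C,R): not NE [P2→S gives 5>4]
(C,S): not NE [P1→B gives 9>6]
(D,P): not NE [P1→A gives 6>5; P2→S gives 6>5]
(D,Q): not NE [P1→C gives 9>8; P2→S gives 6>5]
(D,R): not NE [P1→C gives 10>4; P2→S gives 6>1]
(D,S): not NE [P1→B gives 9>6]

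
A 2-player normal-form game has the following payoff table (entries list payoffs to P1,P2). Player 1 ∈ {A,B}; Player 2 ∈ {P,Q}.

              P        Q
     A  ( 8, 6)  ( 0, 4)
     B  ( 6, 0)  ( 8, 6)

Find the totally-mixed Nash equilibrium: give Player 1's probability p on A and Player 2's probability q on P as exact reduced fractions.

P1 indiff ⇒ q·8+(1-q)·0 = q·6+(1-q)·8 ⇒ q(2) = (1-q)(8) ⇒ q = 4/5
P2 indiff ⇒ p·6+(1-p)·0 = p·4+(1-p)·6 ⇒ p(2) = (1-p)(6) ⇒ p = 3/4

p=3/4, q=4/5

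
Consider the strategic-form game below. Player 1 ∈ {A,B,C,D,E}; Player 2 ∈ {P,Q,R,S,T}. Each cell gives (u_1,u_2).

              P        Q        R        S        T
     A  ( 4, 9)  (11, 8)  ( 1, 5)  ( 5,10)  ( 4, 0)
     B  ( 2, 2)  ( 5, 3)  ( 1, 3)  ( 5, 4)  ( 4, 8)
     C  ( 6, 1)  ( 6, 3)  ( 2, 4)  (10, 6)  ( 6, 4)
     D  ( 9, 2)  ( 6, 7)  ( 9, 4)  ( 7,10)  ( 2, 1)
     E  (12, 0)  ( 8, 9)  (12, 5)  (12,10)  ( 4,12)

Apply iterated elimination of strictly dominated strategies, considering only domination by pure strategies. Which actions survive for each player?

P1 drop B (C beats it: P:6>2 Q:6>5 R:2>1 S:10>5 T:6>4)
P1 drop D (E beats it: P:12>9 Q:8>6 R:12>9 S:12>7 T:4>2)
P2 drop P (S beats it: A:10>9 C:6>1 E:10>0)
P2 drop Q (S beats it: A:10>8 C:6>3 E:10>9)
P1 drop A (C beats it: R:2>1 S:10>5 T:6>4)
P2 drop R (S beats it: C:6>4 E:10>5)
P1→{C,E} P2→{S,T}

Remaining: P1:{C,E} P2:{S,T}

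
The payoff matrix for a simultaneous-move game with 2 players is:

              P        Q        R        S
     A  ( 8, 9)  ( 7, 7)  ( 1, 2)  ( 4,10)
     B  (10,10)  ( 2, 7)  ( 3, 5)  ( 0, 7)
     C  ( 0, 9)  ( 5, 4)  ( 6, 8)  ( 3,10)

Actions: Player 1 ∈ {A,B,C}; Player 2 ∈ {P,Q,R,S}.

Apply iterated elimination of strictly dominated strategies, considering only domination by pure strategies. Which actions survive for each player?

P2 drop Q (P beats it: A:9>7 B:10>7 C:9>4)
P2 drop R (P beats it: A:9>2 B:10>5 C:9>8)
P1 drop C (A beats it: P:8>0 S:4>3)
P1→{A,B} P2→{P,S}

IESDS → P1:{A,B} P2:{P,S}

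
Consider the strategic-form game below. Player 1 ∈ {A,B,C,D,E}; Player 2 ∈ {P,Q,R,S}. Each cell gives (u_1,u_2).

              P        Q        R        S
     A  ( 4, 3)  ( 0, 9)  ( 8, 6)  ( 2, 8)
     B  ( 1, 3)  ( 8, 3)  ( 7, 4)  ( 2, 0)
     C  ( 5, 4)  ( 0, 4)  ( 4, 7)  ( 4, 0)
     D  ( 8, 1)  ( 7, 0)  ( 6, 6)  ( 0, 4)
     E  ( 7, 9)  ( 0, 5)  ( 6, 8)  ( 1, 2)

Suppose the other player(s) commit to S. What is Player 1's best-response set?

u_1(A vs S) = 2
u_1(B vs S) = 2
u_1(C vs S) = 4
u_1(D vs S) = 0
u_1(E vs S) = 1
max payoff 4 at {C}

P1 best: {C}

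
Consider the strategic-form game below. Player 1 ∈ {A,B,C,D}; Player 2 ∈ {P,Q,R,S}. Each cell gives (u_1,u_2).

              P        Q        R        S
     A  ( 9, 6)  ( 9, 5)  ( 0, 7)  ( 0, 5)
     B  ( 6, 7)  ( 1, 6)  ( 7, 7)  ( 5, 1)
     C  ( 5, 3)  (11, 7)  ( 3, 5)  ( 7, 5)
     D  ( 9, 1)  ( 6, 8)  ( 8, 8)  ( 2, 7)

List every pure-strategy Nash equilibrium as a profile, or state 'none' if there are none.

(A,P): not NE [P2→R gives 7>6]
(A,Q): not NE [P1→C gives 11>9; P2→R gives 7>5]
(A,R): not NE [P1→D gives 8>0]
(A,S): not NE [P1→C gives 7>0; P2→R gives 7>5]
(B,P): not NE [P1→D gives 9>6]
(B,Q): not NE [P1→C gives 11>1; P2→R gives 7>6]
(B,R): not NE [P1→D gives 8>7]
(B,S): not NE [P1→C gives 7>5; P2→R gives 7>1]
(C,P): not NE [P1→D gives 9>5; P2→Q gives 7>3]
(C,Q): NE
(C,R): not NE [P1→D gives 8>3; P2→Q gives 7>5]
(C,S): not NE [P2→Q gives 7>5]
(D,P): not NE [P2→R gives 8>1]
(D,Q): not NE [P1→C gives 11>6]
(D,R): NE
(D,S): not NE [P1→C gives 7>2; P2→R gives 8>7]

Nash profiles: (C,Q), (D,R)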